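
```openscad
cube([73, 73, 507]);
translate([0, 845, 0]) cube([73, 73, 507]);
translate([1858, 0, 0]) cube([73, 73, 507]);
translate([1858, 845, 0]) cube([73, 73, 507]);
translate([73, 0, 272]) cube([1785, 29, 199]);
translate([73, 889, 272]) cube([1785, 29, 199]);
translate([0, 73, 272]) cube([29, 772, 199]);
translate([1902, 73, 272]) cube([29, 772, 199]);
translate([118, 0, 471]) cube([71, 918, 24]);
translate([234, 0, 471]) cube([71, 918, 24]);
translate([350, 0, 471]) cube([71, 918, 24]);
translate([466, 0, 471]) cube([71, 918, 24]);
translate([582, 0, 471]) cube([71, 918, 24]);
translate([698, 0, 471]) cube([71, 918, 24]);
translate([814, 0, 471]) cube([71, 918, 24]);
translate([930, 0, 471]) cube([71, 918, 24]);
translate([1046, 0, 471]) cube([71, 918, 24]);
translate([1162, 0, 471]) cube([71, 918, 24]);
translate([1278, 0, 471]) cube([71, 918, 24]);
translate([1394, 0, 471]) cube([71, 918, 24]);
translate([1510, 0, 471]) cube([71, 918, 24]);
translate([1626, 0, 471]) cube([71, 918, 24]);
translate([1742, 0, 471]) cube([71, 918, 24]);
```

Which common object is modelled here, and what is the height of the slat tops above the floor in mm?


A bed frame. The slat-top height is 495 mm.

Four posts, four rails, and a row of slats — a bed frame. Slats sit on the rails at z = 272 + 199 = 471; with slat thickness 24, the top is 495 mm.


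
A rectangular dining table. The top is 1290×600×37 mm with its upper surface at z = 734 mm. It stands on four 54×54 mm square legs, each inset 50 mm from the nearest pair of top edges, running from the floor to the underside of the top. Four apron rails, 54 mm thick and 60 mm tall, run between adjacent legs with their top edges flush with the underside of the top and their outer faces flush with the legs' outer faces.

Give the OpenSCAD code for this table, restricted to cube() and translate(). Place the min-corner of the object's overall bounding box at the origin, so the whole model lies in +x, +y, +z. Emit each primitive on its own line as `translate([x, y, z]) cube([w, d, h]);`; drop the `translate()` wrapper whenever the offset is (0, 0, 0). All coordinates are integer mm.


translate([0, 0, 697]) cube([1290, 600, 37]);
translate([50, 50, 0]) cube([54, 54, 697]);
translate([1186, 50, 0]) cube([54, 54, 697]);
translate([50, 496, 0]) cube([54, 54, 697]);
translate([1186, 496, 0]) cube([54, 54, 697]);
translate([104, 50, 637]) cube([1082, 54, 60]);
translate([104, 496, 637]) cube([1082, 54, 60]);
translate([50, 104, 637]) cube([54, 392, 60]);
translate([1186, 104, 637]) cube([54, 392, 60]);


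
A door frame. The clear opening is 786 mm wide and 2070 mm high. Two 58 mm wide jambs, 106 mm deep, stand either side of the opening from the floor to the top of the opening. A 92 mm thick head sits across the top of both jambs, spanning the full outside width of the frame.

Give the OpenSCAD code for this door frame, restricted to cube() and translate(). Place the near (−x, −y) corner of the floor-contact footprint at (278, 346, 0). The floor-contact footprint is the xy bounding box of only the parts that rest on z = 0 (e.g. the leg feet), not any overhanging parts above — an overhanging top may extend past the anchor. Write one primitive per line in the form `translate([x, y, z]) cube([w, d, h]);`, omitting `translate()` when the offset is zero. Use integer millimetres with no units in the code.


translate([278, 346, 0]) cube([58, 106, 2070]);
translate([1122, 346, 0]) cube([58, 106, 2070]);
translate([278, 346, 2070]) cube([902, 106, 92]);


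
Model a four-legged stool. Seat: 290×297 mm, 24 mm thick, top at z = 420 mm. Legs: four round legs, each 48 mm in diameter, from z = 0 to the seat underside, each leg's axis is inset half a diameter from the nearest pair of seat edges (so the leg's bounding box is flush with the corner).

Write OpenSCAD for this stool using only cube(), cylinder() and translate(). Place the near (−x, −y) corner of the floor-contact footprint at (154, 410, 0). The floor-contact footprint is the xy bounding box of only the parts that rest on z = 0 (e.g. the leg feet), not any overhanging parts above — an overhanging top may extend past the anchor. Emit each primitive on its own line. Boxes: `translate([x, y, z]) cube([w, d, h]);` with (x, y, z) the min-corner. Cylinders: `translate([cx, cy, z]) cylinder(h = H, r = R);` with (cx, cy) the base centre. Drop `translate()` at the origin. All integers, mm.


translate([154, 410, 396]) cube([290, 297, 24]);
translate([178, 434, 0]) cylinder(h = 396, r = 24);
translate([420, 434, 0]) cylinder(h = 396, r = 24);
translate([178, 683, 0]) cylinder(h = 396, r = 24);
translate([420, 683, 0]) cylinder(h = 396, r = 24);


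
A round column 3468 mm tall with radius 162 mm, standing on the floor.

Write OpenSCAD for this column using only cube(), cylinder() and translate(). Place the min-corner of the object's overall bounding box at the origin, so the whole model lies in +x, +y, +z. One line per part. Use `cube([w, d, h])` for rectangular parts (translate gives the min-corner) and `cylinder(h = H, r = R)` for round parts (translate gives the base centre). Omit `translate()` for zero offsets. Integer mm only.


translate([162, 162, 0]) cylinder(h = 3468, r = 162);


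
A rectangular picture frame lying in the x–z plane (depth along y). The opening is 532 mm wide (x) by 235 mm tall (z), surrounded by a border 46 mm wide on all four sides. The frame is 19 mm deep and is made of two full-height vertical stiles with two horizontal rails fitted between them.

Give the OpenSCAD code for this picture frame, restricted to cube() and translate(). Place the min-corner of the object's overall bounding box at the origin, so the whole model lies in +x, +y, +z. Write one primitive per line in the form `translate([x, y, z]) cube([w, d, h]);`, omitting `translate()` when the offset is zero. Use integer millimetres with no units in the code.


cube([46, 19, 327]);
translate([578, 0, 0]) cube([46, 19, 327]);
translate([46, 0, 0]) cube([532, 19, 46]);
translate([46, 0, 281]) cube([532, 19, 46]);


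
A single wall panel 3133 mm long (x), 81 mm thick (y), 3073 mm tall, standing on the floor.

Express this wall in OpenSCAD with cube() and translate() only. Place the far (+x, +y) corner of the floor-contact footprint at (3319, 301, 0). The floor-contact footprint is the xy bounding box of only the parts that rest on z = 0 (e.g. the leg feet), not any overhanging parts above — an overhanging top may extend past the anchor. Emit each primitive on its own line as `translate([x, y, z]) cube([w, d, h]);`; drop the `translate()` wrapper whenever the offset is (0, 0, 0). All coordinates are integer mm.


translate([186, 220, 0]) cube([3133, 81, 3073]);


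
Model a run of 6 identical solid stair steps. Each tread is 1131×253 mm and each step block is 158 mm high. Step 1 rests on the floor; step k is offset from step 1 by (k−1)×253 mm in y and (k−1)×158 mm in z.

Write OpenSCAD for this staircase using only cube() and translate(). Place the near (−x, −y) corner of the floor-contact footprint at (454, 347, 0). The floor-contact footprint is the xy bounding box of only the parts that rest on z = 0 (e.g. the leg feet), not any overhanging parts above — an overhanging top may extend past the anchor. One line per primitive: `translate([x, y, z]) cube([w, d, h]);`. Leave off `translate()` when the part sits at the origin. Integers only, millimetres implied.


translate([454, 347, 0]) cube([1131, 253, 158]);
translate([454, 600, 158]) cube([1131, 253, 158]);
translate([454, 853, 316]) cube([1131, 253, 158]);
translate([454, 1106, 474]) cube([1131, 253, 158]);
translate([454, 1359, 632]) cube([1131, 253, 158]);
translate([454, 1612, 790]) cube([1131, 253, 158]);


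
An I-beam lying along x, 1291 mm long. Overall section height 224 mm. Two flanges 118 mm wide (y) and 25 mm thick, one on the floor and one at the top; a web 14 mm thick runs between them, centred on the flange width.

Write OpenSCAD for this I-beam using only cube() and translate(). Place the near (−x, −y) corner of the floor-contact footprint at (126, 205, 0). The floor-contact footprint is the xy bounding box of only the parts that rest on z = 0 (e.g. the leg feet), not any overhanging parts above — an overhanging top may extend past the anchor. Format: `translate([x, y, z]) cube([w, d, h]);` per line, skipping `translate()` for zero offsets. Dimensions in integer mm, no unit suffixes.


translate([126, 205, 0]) cube([1291, 118, 25]);
translate([126, 257, 25]) cube([1291, 14, 174]);
translate([126, 205, 199]) cube([1291, 118, 25]);


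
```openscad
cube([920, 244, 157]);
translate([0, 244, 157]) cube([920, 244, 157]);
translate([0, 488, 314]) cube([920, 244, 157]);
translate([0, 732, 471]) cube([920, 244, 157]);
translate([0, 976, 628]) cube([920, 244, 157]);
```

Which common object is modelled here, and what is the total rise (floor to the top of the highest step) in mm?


A staircase. The total rise is 785 mm.

5 identical blocks, each offset up and back from the previous — a staircase. Each step is 157 mm tall and there are 5 of them, so the total rise is 5 × 157 = 785 mm.


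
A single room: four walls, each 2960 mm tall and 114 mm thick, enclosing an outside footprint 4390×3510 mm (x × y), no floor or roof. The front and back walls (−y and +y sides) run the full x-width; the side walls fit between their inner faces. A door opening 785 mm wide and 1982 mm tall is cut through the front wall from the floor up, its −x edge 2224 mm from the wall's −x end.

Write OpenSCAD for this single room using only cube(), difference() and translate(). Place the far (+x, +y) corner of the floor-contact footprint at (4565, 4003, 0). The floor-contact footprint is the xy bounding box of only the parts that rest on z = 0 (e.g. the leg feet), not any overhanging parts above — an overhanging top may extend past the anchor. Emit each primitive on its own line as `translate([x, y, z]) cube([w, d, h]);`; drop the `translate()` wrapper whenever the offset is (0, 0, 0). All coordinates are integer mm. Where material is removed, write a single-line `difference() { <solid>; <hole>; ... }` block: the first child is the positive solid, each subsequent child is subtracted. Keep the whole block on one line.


difference() { translate([175, 493, 0]) cube([4390, 114, 2960]); translate([2399, 493, 0]) cube([785, 114, 1982]); }
translate([175, 3889, 0]) cube([4390, 114, 2960]);
translate([175, 607, 0]) cube([114, 3282, 2960]);
translate([4451, 607, 0]) cube([114, 3282, 2960]);


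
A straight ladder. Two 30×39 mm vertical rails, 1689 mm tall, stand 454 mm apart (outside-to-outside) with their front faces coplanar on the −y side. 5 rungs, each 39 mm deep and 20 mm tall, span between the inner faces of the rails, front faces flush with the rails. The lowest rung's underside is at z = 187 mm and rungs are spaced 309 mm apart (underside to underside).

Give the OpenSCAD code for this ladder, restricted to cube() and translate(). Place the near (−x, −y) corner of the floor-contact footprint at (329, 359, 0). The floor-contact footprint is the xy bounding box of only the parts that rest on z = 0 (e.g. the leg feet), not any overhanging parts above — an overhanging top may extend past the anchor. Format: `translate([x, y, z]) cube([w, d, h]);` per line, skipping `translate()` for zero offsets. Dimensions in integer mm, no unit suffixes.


translate([329, 359, 0]) cube([30, 39, 1689]);
translate([753, 359, 0]) cube([30, 39, 1689]);
translate([359, 359, 187]) cube([394, 39, 20]);
translate([359, 359, 496]) cube([394, 39, 20]);
translate([359, 359, 805]) cube([394, 39, 20]);
translate([359, 359, 1114]) cube([394, 39, 20]);
translate([359, 359, 1423]) cube([394, 39, 20]);


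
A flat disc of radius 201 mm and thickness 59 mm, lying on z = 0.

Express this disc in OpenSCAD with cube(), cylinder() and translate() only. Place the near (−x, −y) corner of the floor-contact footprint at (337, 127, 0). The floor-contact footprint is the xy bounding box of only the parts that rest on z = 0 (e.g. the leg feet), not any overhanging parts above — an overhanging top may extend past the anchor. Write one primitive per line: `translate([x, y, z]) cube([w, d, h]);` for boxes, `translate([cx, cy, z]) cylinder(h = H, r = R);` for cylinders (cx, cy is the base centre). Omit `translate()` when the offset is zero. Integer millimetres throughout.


translate([538, 328, 0]) cylinder(h = 59, r = 201);


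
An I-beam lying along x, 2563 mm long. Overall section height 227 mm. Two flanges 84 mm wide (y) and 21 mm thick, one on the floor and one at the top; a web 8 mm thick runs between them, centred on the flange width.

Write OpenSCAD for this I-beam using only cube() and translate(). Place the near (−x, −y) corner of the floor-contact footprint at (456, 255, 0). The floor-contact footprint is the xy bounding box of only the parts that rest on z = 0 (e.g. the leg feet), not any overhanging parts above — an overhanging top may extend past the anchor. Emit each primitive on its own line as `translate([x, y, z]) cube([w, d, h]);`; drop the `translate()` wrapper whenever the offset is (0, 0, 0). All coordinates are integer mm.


translate([456, 255, 0]) cube([2563, 84, 21]);
translate([456, 293, 21]) cube([2563, 8, 185]);
translate([456, 255, 206]) cube([2563, 84, 21]);


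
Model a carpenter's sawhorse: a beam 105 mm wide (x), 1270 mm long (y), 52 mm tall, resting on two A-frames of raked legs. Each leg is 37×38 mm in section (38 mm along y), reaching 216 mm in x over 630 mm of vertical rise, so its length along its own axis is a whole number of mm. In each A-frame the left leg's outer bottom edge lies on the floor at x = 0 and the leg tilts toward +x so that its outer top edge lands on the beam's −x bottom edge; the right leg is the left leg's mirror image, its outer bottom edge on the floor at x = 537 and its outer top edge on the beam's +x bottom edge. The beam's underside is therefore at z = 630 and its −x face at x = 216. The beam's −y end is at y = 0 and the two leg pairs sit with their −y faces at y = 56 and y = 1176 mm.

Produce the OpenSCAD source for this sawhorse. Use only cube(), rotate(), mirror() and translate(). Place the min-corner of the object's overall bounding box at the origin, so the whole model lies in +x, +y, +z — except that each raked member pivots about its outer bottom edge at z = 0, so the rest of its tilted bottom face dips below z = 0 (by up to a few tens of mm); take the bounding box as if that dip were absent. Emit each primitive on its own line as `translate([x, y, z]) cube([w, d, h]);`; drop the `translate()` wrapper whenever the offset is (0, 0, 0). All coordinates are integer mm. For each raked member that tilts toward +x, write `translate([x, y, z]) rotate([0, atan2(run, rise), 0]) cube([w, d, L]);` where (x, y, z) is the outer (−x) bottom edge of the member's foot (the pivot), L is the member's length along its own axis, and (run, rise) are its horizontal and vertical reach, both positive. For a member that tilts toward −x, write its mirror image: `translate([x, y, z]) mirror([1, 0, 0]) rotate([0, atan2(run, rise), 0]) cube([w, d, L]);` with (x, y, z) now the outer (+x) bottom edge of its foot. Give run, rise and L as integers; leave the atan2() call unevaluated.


translate([216, 0, 630]) cube([105, 1270, 52]);
translate([0, 56, 0]) rotate([0, atan2(216, 630), 0]) cube([37, 38, 666]);
translate([537, 56, 0]) mirror([1, 0, 0]) rotate([0, atan2(216, 630), 0]) cube([37, 38, 666]);
translate([0, 1176, 0]) rotate([0, atan2(216, 630), 0]) cube([37, 38, 666]);
translate([537, 1176, 0]) mirror([1, 0, 0]) rotate([0, atan2(216, 630), 0]) cube([37, 38, 666]);


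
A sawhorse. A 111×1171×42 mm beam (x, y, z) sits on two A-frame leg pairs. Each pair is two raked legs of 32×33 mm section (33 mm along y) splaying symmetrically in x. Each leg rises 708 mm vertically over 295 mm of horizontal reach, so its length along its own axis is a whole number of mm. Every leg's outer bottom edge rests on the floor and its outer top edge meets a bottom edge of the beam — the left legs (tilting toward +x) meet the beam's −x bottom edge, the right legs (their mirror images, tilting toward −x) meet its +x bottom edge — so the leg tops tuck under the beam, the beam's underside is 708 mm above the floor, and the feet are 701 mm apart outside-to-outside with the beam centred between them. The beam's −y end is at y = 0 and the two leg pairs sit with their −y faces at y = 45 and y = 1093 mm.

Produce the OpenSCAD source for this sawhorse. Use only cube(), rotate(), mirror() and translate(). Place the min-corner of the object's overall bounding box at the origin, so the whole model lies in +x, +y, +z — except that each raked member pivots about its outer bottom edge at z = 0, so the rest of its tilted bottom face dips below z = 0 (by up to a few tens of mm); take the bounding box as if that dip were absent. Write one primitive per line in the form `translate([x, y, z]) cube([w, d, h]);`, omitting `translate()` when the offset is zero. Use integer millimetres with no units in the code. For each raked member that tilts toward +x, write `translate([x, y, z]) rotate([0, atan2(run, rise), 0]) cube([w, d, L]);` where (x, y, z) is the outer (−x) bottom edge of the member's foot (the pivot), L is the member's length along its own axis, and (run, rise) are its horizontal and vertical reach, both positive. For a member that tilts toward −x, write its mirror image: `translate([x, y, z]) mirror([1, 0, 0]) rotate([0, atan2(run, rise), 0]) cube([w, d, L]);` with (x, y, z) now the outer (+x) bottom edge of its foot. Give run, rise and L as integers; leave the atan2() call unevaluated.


translate([295, 0, 708]) cube([111, 1171, 42]);
translate([0, 45, 0]) rotate([0, atan2(295, 708), 0]) cube([32, 33, 767]);
translate([701, 45, 0]) mirror([1, 0, 0]) rotate([0, atan2(295, 708), 0]) cube([32, 33, 767]);
translate([0, 1093, 0]) rotate([0, atan2(295, 708), 0]) cube([32, 33, 767]);
translate([701, 1093, 0]) mirror([1, 0, 0]) rotate([0, atan2(295, 708), 0]) cube([32, 33, 767]);


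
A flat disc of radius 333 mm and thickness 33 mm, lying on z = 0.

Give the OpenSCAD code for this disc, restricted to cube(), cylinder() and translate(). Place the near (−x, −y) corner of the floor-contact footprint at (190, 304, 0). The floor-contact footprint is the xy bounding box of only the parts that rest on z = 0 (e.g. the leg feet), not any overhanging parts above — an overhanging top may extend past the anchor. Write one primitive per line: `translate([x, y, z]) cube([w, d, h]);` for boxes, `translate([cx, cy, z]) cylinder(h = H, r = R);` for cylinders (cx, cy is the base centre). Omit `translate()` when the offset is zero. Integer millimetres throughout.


translate([523, 637, 0]) cylinder(h = 33, r = 333);


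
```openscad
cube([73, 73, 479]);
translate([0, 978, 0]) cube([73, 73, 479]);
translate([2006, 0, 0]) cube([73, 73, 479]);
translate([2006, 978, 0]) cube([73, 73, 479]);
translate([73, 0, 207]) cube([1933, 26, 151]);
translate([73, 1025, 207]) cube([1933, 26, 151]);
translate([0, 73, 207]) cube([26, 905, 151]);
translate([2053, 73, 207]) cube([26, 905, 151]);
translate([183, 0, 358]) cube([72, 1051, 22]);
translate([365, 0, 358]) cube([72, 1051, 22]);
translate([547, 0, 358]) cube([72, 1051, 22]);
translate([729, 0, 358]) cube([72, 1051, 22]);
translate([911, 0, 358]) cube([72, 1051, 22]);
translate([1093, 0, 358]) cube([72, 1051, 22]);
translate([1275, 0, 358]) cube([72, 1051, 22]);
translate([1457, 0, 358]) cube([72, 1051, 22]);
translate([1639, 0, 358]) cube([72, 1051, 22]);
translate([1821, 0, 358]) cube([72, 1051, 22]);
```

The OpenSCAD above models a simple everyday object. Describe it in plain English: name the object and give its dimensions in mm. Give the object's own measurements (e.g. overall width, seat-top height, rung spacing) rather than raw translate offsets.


A bed frame 2079 mm long (x) by 1051 mm wide (y). Four 73×73 mm corner posts, 479 mm tall, at the corners of the footprint. Four rails of 26 mm thickness and 151 mm height run between adjacent posts with their undersides at z = 207 mm, their outer faces flush with the outside of the frame (the two x-running rails run between the posts' inner faces; the two y-running rails run between the posts' inner faces). 10 slats, each 72 mm wide (x) and 22 mm thick, lie across the top of the two x-running rails, running the full 1051 mm width of the frame in y; along x they sit between the end posts with a 110 mm gap after the −x posts and between neighbouring slats, leaving 113 mm before the +x posts.


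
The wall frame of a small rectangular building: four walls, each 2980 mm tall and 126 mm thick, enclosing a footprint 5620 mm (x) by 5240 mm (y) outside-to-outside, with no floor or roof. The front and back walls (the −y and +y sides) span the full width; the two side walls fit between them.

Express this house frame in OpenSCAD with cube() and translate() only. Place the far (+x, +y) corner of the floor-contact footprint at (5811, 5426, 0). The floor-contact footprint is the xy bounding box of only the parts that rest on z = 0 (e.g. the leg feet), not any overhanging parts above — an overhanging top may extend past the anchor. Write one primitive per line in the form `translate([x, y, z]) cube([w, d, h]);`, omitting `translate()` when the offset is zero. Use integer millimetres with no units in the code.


translate([191, 186, 0]) cube([5620, 126, 2980]);
translate([191, 5300, 0]) cube([5620, 126, 2980]);
translate([191, 312, 0]) cube([126, 4988, 2980]);
translate([5685, 312, 0]) cube([126, 4988, 2980]);


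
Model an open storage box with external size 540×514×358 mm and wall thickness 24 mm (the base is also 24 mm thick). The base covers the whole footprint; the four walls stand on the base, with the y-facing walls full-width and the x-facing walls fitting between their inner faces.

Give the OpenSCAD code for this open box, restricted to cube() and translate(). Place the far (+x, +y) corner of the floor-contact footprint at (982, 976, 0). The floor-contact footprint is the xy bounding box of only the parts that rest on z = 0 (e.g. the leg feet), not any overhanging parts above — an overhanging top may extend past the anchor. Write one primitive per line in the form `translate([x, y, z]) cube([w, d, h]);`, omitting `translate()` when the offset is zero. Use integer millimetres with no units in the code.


translate([442, 462, 0]) cube([540, 514, 24]);
translate([442, 462, 24]) cube([540, 24, 334]);
translate([442, 952, 24]) cube([540, 24, 334]);
translate([442, 486, 24]) cube([24, 466, 334]);
translate([958, 486, 24]) cube([24, 466, 334]);


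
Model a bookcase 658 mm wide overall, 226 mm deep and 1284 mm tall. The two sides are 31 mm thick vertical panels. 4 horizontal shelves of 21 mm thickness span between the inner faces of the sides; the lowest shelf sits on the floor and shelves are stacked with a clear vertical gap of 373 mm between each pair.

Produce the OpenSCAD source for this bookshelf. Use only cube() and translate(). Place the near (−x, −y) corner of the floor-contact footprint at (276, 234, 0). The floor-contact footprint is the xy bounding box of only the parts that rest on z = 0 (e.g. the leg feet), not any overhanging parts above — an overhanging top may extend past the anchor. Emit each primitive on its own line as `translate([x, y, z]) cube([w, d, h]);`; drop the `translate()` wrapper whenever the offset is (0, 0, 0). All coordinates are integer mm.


translate([276, 234, 0]) cube([31, 226, 1284]);
translate([903, 234, 0]) cube([31, 226, 1284]);
translate([307, 234, 0]) cube([596, 226, 21]);
translate([307, 234, 394]) cube([596, 226, 21]);
translate([307, 234, 788]) cube([596, 226, 21]);
translate([307, 234, 1182]) cube([596, 226, 21]);


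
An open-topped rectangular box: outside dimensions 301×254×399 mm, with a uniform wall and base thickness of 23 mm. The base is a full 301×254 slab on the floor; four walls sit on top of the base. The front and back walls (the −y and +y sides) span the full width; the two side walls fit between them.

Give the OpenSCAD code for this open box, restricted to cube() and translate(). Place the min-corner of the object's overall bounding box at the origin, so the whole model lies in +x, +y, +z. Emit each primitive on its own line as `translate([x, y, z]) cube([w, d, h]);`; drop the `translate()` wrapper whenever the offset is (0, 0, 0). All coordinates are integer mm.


cube([301, 254, 23]);
translate([0, 0, 23]) cube([301, 23, 376]);
translate([0, 231, 23]) cube([301, 23, 376]);
translate([0, 23, 23]) cube([23, 208, 376]);
translate([278, 23, 23]) cube([23, 208, 376]);


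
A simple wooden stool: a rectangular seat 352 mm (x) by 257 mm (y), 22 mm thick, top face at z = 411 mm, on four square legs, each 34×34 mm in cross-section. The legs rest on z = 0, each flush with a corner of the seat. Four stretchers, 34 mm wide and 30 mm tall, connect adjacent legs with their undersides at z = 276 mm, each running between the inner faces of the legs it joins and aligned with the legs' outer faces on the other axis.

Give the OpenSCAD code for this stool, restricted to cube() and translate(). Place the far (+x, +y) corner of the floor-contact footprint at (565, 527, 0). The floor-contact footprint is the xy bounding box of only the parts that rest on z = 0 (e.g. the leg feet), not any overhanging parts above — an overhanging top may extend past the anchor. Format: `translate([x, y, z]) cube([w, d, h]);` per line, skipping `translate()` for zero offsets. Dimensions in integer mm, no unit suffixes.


translate([213, 270, 389]) cube([352, 257, 22]);
translate([213, 270, 0]) cube([34, 34, 389]);
translate([531, 270, 0]) cube([34, 34, 389]);
translate([213, 493, 0]) cube([34, 34, 389]);
translate([531, 493, 0]) cube([34, 34, 389]);
translate([247, 270, 276]) cube([284, 34, 30]);
translate([247, 493, 276]) cube([284, 34, 30]);
translate([213, 304, 276]) cube([34, 189, 30]);
translate([531, 304, 276]) cube([34, 189, 30]);


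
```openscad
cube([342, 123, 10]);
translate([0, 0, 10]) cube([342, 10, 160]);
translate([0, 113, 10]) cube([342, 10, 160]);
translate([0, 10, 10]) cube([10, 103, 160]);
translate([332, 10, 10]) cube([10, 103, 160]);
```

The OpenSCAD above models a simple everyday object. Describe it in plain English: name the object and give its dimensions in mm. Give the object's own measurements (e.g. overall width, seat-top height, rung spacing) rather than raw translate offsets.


An open-topped rectangular box: outside dimensions 342×123×170 mm, with a uniform wall and base thickness of 10 mm. The base is a full 342×123 slab on the floor; four walls sit on top of the base. The front and back walls (the −y and +y sides) span the full width; the two side walls fit between them.


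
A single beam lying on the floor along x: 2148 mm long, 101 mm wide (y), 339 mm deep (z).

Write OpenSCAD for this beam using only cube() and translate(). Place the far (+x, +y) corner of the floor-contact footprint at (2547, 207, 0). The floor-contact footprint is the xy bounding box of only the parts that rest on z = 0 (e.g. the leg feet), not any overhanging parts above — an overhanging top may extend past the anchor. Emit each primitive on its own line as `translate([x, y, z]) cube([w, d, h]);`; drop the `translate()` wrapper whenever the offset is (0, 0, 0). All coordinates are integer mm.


translate([399, 106, 0]) cube([2148, 101, 339]);


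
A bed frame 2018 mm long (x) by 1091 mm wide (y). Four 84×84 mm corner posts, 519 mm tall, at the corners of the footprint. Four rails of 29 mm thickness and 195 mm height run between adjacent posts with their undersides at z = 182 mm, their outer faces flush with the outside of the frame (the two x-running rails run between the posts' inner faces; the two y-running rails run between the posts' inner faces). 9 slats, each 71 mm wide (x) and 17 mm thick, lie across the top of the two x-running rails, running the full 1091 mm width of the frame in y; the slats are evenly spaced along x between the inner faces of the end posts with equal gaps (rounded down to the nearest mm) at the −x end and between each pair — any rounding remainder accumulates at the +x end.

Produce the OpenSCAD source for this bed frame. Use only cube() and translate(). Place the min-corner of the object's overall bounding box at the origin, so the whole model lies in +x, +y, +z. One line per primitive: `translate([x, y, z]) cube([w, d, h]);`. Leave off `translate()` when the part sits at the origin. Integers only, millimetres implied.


cube([84, 84, 519]);
translate([0, 1007, 0]) cube([84, 84, 519]);
translate([1934, 0, 0]) cube([84, 84, 519]);
translate([1934, 1007, 0]) cube([84, 84, 519]);
translate([84, 0, 182]) cube([1850, 29, 195]);
translate([84, 1062, 182]) cube([1850, 29, 195]);
translate([0, 84, 182]) cube([29, 923, 195]);
translate([1989, 84, 182]) cube([29, 923, 195]);
translate([205, 0, 377]) cube([71, 1091, 17]);
translate([397, 0, 377]) cube([71, 1091, 17]);
translate([589, 0, 377]) cube([71, 1091, 17]);
translate([781, 0, 377]) cube([71, 1091, 17]);
translate([973, 0, 377]) cube([71, 1091, 17]);
translate([1165, 0, 377]) cube([71, 1091, 17]);
translate([1357, 0, 377]) cube([71, 1091, 17]);
translate([1549, 0, 377]) cube([71, 1091, 17]);
translate([1741, 0, 377]) cube([71, 1091, 17]);


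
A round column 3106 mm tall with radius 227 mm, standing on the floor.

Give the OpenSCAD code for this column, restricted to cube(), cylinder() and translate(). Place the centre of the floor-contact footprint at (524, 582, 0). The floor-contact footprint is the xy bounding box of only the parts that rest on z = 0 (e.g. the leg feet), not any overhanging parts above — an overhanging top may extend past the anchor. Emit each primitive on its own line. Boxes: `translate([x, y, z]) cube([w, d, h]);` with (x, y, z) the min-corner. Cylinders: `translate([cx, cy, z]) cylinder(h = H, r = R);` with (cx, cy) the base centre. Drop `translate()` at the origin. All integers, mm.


translate([524, 582, 0]) cylinder(h = 3106, r = 227);


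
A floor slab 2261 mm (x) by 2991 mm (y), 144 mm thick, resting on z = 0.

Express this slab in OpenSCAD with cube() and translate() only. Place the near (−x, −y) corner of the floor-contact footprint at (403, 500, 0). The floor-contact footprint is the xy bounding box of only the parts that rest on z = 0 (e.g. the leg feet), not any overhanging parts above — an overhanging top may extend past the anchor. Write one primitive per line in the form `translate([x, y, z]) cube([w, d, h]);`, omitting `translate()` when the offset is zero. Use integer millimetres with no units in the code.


translate([403, 500, 0]) cube([2261, 2991, 144]);


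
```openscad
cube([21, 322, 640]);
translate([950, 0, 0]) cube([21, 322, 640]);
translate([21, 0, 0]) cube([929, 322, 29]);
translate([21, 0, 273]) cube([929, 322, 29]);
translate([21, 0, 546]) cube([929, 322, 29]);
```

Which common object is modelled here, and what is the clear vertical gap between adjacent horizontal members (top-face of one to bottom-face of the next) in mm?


A bookshelf. The clear shelf gap is 244 mm.

Two tall side panels with 3 horizontal boards between them — a bookshelf. The first two shelf undersides are at z = 0 and z = 273; with shelf thickness 29, the clear gap is 273 − 0 − 29 = 244 mm.


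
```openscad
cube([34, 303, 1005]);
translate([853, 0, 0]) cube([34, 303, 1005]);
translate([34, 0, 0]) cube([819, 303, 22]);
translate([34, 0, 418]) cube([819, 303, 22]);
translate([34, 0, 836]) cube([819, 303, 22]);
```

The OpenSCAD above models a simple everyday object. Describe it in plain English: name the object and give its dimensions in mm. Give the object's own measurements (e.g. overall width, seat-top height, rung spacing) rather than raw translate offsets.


An open bookshelf. Two side panels, each 34 mm thick, 303 mm deep and 1005 mm tall, stand 887 mm apart (outside-to-outside). Between them sit 3 shelves, each 22 mm thick and 303 mm deep, spanning the full gap between the sides. The bottom shelf rests on the floor (its underside at z = 0) and the clear gap between one shelf's top and the next shelf's underside is 396 mm.


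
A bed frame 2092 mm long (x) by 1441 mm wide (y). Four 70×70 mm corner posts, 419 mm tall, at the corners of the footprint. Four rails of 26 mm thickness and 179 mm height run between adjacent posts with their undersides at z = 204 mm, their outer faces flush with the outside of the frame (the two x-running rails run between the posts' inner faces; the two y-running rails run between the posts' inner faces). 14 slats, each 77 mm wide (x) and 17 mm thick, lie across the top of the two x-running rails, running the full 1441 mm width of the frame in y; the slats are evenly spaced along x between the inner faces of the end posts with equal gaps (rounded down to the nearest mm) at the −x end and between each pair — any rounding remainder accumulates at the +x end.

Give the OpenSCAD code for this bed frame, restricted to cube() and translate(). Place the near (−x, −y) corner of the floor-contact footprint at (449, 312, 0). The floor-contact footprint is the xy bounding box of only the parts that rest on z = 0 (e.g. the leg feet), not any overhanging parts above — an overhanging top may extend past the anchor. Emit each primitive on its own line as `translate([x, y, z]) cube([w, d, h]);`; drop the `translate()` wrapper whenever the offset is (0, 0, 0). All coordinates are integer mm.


translate([449, 312, 0]) cube([70, 70, 419]);
translate([449, 1683, 0]) cube([70, 70, 419]);
translate([2471, 312, 0]) cube([70, 70, 419]);
translate([2471, 1683, 0]) cube([70, 70, 419]);
translate([519, 312, 204]) cube([1952, 26, 179]);
translate([519, 1727, 204]) cube([1952, 26, 179]);
translate([449, 382, 204]) cube([26, 1301, 179]);
translate([2515, 382, 204]) cube([26, 1301, 179]);
translate([577, 312, 383]) cube([77, 1441, 17]);
translate([712, 312, 383]) cube([77, 1441, 17]);
translate([847, 312, 383]) cube([77, 1441, 17]);
translate([982, 312, 383]) cube([77, 1441, 17]);
translate([1117, 312, 383]) cube([77, 1441, 17]);
translate([1252, 312, 383]) cube([77, 1441, 17]);
translate([1387, 312, 383]) cube([77, 1441, 17]);
translate([1522, 312, 383]) cube([77, 1441, 17]);
translate([1657, 312, 383]) cube([77, 1441, 17]);
translate([1792, 312, 383]) cube([77, 1441, 17]);
translate([1927, 312, 383]) cube([77, 1441, 17]);
translate([2062, 312, 383]) cube([77, 1441, 17]);
translate([2197, 312, 383]) cube([77, 1441, 17]);
translate([2332, 312, 383]) cube([77, 1441, 17]);


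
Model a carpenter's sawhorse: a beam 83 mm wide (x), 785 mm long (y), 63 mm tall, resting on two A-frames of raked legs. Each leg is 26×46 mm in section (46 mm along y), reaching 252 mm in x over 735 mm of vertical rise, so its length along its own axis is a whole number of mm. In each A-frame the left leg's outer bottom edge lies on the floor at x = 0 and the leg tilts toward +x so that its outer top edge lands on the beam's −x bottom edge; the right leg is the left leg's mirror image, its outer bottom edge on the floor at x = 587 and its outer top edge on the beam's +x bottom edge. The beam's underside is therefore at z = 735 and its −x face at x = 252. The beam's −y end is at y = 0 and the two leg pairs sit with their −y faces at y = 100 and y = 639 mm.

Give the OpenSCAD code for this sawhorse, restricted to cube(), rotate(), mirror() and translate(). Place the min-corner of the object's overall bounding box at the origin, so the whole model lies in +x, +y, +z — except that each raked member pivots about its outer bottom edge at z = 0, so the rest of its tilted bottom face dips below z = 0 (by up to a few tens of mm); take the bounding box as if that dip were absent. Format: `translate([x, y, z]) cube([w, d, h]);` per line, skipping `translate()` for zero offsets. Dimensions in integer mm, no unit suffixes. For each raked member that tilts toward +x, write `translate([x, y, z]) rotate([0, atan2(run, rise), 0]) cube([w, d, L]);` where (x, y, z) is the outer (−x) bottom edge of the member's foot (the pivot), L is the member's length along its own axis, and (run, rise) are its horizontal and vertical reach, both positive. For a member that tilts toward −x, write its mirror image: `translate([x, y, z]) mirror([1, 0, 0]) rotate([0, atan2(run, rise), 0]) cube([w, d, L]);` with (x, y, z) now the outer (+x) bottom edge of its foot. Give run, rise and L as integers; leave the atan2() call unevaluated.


// leg length = √(252² + 735²) = 777
// right-leg outer foot x = 2·252 + 83 = 587
// beam min-corner = (252, 0, 735)
translate([252, 0, 735]) cube([83, 785, 63]);
translate([0, 100, 0]) rotate([0, atan2(252, 735), 0]) cube([26, 46, 777]);
translate([587, 100, 0]) mirror([1, 0, 0]) rotate([0, atan2(252, 735), 0]) cube([26, 46, 777]);
translate([0, 639, 0]) rotate([0, atan2(252, 735), 0]) cube([26, 46, 777]);
translate([587, 639, 0]) mirror([1, 0, 0]) rotate([0, atan2(252, 735), 0]) cube([26, 46, 777]);


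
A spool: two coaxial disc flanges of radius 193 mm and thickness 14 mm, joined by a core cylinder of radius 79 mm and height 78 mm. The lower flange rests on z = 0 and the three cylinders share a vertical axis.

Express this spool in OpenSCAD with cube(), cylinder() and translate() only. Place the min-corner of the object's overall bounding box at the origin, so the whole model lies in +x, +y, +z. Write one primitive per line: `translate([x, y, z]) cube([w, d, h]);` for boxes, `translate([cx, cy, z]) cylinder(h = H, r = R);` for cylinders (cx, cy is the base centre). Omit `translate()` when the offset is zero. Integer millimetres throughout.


translate([193, 193, 0]) cylinder(h = 14, r = 193);
translate([193, 193, 14]) cylinder(h = 78, r = 79);
translate([193, 193, 92]) cylinder(h = 14, r = 193);


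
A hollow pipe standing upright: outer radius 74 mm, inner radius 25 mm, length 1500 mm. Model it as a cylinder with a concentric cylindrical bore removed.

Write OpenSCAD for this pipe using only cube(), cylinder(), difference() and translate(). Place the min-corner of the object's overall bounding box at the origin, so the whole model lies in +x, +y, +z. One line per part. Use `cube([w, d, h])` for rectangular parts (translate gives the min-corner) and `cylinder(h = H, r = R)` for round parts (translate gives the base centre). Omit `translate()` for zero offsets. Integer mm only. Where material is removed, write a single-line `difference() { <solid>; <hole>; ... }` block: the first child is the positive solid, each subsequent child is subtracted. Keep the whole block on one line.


difference() { translate([74, 74, 0]) cylinder(h = 1500, r = 74); translate([74, 74, 0]) cylinder(h = 1500, r = 25); }


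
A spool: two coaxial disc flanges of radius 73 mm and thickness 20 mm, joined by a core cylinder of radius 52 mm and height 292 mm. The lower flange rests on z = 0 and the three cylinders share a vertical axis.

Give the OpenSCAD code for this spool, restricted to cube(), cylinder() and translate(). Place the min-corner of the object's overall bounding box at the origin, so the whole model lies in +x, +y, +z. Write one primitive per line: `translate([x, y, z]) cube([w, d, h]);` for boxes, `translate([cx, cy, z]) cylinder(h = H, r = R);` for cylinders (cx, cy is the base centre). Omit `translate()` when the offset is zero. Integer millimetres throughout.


translate([73, 73, 0]) cylinder(h = 20, r = 73);
translate([73, 73, 20]) cylinder(h = 292, r = 52);
translate([73, 73, 312]) cylinder(h = 20, r = 73);


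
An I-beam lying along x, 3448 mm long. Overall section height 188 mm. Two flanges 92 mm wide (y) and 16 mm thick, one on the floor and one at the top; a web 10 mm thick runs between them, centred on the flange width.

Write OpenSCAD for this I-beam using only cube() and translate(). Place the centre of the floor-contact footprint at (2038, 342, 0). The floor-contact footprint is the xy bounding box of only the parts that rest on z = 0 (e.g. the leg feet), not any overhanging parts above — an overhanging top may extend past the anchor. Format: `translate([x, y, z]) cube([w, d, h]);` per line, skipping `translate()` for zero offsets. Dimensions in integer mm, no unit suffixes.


translate([314, 296, 0]) cube([3448, 92, 16]);
translate([314, 337, 16]) cube([3448, 10, 156]);
translate([314, 296, 172]) cube([3448, 92, 16]);
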